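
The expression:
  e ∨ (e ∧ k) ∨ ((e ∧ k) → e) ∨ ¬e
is always true.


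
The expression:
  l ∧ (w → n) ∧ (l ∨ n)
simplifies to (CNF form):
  l ∧ (n ∨ ¬w)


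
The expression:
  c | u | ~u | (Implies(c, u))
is always true.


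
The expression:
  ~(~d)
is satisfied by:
  {d: True}


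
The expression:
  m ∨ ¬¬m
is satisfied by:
  {m: True}


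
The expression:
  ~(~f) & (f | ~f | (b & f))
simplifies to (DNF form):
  f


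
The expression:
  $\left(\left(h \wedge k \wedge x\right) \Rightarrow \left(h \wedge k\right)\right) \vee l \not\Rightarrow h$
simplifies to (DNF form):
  $\text{True}$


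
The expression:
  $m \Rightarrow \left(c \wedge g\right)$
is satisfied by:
  {c: True, g: True, m: False}
  {c: True, g: False, m: False}
  {g: True, c: False, m: False}
  {c: False, g: False, m: False}
  {c: True, m: True, g: True}


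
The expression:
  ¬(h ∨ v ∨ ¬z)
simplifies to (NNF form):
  z ∧ ¬h ∧ ¬v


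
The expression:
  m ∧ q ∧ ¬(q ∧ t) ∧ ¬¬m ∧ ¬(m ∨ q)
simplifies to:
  False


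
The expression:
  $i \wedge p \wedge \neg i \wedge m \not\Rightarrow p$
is never true.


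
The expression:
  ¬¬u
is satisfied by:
  {u: True}


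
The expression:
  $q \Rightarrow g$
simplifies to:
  $g \vee \neg q$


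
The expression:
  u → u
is always true.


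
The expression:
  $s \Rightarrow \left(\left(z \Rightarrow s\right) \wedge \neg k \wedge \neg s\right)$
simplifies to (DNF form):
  $\neg s$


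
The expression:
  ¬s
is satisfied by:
  {s: False}


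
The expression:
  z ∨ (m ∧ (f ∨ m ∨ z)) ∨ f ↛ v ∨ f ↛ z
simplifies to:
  f ∨ m ∨ z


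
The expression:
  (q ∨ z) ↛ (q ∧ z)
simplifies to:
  (q ∧ ¬z) ∨ (z ∧ ¬q)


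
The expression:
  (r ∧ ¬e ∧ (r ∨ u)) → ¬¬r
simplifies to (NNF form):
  True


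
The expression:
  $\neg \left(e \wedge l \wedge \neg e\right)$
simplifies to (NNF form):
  $\text{True}$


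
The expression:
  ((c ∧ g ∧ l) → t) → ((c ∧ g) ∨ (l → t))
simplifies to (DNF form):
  t ∨ (c ∧ g) ∨ ¬l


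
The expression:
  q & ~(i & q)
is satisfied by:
  {q: True, i: False}


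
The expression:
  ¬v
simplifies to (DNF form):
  ¬v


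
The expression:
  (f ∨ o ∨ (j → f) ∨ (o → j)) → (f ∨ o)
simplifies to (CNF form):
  f ∨ o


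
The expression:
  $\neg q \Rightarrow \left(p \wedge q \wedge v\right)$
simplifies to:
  $q$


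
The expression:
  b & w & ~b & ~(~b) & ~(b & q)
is never true.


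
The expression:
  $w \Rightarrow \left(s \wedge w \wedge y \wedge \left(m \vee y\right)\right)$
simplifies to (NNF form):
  $\left(s \wedge y\right) \vee \neg w$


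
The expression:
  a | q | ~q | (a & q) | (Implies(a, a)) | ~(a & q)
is always true.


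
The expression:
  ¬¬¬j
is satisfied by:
  {j: False}


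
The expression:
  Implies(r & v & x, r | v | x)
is always true.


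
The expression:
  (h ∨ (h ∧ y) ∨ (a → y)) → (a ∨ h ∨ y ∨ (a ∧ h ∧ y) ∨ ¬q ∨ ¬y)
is always true.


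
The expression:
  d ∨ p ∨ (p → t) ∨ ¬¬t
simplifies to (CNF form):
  True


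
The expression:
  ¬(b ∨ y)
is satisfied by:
  {y: False, b: False}


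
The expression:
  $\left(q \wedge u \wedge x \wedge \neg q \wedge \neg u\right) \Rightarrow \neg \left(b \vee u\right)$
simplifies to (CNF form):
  $\text{True}$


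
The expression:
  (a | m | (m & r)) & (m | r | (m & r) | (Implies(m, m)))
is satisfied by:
  {a: True, m: True}
  {a: True, m: False}
  {m: True, a: False}


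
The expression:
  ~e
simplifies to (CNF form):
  ~e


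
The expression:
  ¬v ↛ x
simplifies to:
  x ∨ ¬v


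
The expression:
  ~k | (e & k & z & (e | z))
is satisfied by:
  {z: True, e: True, k: False}
  {z: True, e: False, k: False}
  {e: True, z: False, k: False}
  {z: False, e: False, k: False}
  {z: True, k: True, e: True}


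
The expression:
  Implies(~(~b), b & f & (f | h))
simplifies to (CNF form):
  f | ~b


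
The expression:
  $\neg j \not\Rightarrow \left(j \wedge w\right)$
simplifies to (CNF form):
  $\neg j$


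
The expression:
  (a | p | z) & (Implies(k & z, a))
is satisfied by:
  {a: True, p: True, k: False, z: False}
  {a: True, k: False, p: False, z: False}
  {a: True, z: True, p: True, k: False}
  {a: True, z: True, k: False, p: False}
  {a: True, p: True, k: True, z: False}
  {a: True, k: True, p: False, z: False}
  {a: True, z: True, k: True, p: True}
  {a: True, z: True, k: True, p: False}
  {p: True, z: False, k: False, a: False}
  {p: True, z: True, k: False, a: False}
  {z: True, k: False, p: False, a: False}
  {p: True, k: True, z: False, a: False}


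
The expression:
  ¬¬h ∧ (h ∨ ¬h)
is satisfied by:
  {h: True}


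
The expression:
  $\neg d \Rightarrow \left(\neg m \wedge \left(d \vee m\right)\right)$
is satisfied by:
  {d: True}


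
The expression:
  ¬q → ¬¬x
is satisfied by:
  {x: True, q: True}
  {x: True, q: False}
  {q: True, x: False}


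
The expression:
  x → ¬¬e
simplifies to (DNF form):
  e ∨ ¬x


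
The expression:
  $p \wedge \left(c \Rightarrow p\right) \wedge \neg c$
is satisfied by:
  {p: True, c: False}


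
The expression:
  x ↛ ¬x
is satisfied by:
  {x: True}


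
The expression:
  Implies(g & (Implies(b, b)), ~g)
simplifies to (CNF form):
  ~g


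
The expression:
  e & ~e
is never true.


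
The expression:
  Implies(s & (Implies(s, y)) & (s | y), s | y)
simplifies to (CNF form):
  True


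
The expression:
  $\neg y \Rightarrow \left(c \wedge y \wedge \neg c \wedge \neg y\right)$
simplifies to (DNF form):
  $y$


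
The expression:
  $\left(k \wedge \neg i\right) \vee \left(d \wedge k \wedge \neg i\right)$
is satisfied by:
  {k: True, i: False}


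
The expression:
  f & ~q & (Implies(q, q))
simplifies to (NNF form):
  f & ~q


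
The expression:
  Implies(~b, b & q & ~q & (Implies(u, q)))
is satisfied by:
  {b: True}


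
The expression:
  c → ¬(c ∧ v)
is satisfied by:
  {v: False, c: False}
  {c: True, v: False}
  {v: True, c: False}


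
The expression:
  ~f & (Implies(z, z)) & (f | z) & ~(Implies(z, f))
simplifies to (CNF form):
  z & ~f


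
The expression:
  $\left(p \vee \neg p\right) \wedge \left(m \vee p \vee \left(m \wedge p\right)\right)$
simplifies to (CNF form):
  $m \vee p$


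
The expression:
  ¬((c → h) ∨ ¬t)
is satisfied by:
  {t: True, c: True, h: False}


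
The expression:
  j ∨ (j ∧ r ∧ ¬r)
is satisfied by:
  {j: True}


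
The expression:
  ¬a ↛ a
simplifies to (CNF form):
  True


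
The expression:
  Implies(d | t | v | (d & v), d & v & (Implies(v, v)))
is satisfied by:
  {d: True, v: True, t: False}
  {d: True, t: True, v: True}
  {t: False, v: False, d: False}


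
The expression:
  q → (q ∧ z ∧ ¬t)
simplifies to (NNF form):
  (z ∧ ¬t) ∨ ¬q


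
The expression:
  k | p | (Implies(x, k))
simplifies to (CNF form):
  k | p | ~x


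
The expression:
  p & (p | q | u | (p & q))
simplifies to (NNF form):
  p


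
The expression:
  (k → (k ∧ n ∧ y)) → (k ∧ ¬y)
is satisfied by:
  {k: True, y: False, n: False}
  {k: True, n: True, y: False}
  {k: True, y: True, n: False}


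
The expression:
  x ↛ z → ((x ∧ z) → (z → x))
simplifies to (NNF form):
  True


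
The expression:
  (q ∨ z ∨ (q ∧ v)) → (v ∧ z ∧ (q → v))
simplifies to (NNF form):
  (v ∧ z) ∨ (¬q ∧ ¬z)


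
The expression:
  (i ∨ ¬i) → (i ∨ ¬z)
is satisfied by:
  {i: True, z: False}
  {z: False, i: False}
  {z: True, i: True}


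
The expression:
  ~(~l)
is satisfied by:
  {l: True}


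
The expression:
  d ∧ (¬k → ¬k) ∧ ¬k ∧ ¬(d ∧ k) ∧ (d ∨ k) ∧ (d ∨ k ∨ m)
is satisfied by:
  {d: True, k: False}


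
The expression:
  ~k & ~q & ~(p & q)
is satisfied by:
  {q: False, k: False}


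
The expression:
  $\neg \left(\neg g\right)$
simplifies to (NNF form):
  $g$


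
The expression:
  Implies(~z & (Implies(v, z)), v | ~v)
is always true.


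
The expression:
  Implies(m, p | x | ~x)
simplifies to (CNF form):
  True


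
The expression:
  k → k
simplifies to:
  True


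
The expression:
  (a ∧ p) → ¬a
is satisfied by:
  {p: False, a: False}
  {a: True, p: False}
  {p: True, a: False}


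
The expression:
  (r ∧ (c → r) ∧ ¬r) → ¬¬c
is always true.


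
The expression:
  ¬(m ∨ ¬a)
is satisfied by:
  {a: True, m: False}


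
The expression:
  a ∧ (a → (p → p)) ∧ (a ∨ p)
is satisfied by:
  {a: True}


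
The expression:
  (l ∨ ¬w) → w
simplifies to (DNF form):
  w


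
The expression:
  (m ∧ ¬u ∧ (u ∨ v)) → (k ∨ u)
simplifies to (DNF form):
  k ∨ u ∨ ¬m ∨ ¬v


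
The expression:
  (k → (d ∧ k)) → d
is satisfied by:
  {d: True, k: True}
  {d: True, k: False}
  {k: True, d: False}


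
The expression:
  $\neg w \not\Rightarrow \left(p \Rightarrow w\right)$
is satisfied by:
  {p: True, w: False}


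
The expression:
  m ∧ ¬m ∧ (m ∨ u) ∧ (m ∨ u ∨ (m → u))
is never true.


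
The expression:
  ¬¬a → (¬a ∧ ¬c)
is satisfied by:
  {a: False}


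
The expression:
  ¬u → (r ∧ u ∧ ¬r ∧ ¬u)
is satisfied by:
  {u: True}


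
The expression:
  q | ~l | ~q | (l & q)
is always true.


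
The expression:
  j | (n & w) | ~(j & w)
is always true.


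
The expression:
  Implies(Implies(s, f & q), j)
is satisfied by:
  {s: True, j: True, q: False, f: False}
  {f: True, s: True, j: True, q: False}
  {s: True, j: True, q: True, f: False}
  {f: True, s: True, j: True, q: True}
  {j: True, f: False, q: False, s: False}
  {j: True, f: True, q: False, s: False}
  {j: True, q: True, f: False, s: False}
  {f: True, j: True, q: True, s: False}
  {s: True, f: False, q: False, j: False}
  {f: True, s: True, q: False, j: False}
  {s: True, q: True, f: False, j: False}


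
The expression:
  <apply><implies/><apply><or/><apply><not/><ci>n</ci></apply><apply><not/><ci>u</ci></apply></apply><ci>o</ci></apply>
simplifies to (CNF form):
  <apply><and/><apply><or/><ci>n</ci><ci>o</ci></apply><apply><or/><ci>o</ci><ci>u</ci></apply></apply>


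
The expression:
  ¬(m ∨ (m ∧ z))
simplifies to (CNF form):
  ¬m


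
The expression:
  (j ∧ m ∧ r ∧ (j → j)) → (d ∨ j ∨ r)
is always true.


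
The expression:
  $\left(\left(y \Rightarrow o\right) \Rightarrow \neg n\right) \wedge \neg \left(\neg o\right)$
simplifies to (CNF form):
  $o \wedge \neg n$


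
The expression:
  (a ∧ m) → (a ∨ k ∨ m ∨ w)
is always true.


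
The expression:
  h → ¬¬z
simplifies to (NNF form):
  z ∨ ¬h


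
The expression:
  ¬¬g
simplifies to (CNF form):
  g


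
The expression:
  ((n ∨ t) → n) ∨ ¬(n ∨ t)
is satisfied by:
  {n: True, t: False}
  {t: False, n: False}
  {t: True, n: True}


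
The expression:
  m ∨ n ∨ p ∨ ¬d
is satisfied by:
  {n: True, m: True, p: True, d: False}
  {n: True, m: True, p: False, d: False}
  {n: True, p: True, m: False, d: False}
  {n: True, p: False, m: False, d: False}
  {m: True, p: True, n: False, d: False}
  {m: True, n: False, p: False, d: False}
  {m: False, p: True, n: False, d: False}
  {m: False, n: False, p: False, d: False}
  {n: True, d: True, m: True, p: True}
  {n: True, d: True, m: True, p: False}
  {n: True, d: True, p: True, m: False}
  {n: True, d: True, p: False, m: False}
  {d: True, m: True, p: True, n: False}
  {d: True, m: True, p: False, n: False}
  {d: True, p: True, m: False, n: False}


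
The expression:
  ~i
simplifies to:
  ~i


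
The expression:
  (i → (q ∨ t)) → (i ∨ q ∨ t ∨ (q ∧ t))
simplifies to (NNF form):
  i ∨ q ∨ t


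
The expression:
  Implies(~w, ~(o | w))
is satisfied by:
  {w: True, o: False}
  {o: False, w: False}
  {o: True, w: True}


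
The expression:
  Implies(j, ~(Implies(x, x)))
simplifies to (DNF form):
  ~j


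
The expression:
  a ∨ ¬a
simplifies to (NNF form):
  True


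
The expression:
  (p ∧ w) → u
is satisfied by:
  {u: True, p: False, w: False}
  {p: False, w: False, u: False}
  {w: True, u: True, p: False}
  {w: True, p: False, u: False}
  {u: True, p: True, w: False}
  {p: True, u: False, w: False}
  {w: True, p: True, u: True}


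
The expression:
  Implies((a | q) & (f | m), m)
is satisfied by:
  {m: True, q: False, f: False, a: False}
  {a: True, m: True, q: False, f: False}
  {m: True, q: True, a: False, f: False}
  {a: True, m: True, q: True, f: False}
  {a: False, q: False, m: False, f: False}
  {a: True, q: False, m: False, f: False}
  {q: True, a: False, m: False, f: False}
  {a: True, q: True, m: False, f: False}
  {f: True, m: True, a: False, q: False}
  {f: True, a: True, m: True, q: False}
  {f: True, m: True, q: True, a: False}
  {f: True, a: True, m: True, q: True}
  {f: True, a: False, q: False, m: False}


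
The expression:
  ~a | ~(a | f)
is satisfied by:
  {a: False}


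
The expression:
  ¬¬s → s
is always true.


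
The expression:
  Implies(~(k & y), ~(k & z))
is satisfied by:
  {y: True, k: False, z: False}
  {k: False, z: False, y: False}
  {y: True, z: True, k: False}
  {z: True, k: False, y: False}
  {y: True, k: True, z: False}
  {k: True, y: False, z: False}
  {y: True, z: True, k: True}


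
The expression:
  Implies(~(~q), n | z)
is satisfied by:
  {n: True, z: True, q: False}
  {n: True, q: False, z: False}
  {z: True, q: False, n: False}
  {z: False, q: False, n: False}
  {n: True, z: True, q: True}
  {n: True, q: True, z: False}
  {z: True, q: True, n: False}


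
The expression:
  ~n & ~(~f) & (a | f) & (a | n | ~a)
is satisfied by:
  {f: True, n: False}


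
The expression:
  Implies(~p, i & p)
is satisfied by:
  {p: True}


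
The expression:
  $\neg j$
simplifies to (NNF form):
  $\neg j$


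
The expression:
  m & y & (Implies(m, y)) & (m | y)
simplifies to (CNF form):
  m & y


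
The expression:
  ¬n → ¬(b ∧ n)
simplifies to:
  True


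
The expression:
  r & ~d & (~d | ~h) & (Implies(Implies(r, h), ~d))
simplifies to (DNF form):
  r & ~d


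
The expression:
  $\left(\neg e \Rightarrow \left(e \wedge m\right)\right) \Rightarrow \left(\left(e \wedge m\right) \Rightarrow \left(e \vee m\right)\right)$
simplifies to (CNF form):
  $\text{True}$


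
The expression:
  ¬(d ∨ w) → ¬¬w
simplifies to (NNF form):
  d ∨ w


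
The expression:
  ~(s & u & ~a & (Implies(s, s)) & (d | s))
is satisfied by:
  {a: True, s: False, u: False}
  {s: False, u: False, a: False}
  {a: True, u: True, s: False}
  {u: True, s: False, a: False}
  {a: True, s: True, u: False}
  {s: True, a: False, u: False}
  {a: True, u: True, s: True}


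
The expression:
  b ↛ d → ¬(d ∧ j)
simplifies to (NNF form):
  True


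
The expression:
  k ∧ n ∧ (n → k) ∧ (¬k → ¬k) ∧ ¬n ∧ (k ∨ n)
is never true.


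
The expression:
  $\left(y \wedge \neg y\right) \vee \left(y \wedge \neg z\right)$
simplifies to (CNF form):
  $y \wedge \neg z$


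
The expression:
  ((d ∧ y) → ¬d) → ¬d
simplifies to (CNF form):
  y ∨ ¬d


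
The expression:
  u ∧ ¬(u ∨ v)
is never true.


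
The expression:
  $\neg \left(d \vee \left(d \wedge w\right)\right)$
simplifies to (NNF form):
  $\neg d$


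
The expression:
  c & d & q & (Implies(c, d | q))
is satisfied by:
  {c: True, d: True, q: True}


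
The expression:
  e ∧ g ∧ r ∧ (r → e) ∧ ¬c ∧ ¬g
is never true.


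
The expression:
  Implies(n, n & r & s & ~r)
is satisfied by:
  {n: False}


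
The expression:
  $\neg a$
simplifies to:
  $\neg a$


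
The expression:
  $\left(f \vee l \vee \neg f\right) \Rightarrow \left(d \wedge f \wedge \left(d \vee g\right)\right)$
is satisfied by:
  {d: True, f: True}


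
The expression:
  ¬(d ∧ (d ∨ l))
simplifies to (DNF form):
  ¬d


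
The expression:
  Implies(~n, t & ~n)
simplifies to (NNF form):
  n | t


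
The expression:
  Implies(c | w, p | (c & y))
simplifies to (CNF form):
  (c | p | ~c) & (c | p | ~w) & (p | y | ~c) & (p | y | ~w)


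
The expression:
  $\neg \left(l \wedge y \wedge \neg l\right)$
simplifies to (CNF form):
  $\text{True}$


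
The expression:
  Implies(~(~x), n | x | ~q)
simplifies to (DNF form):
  True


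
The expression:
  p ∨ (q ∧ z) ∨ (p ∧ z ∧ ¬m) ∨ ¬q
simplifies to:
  p ∨ z ∨ ¬q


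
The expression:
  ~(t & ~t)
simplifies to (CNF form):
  True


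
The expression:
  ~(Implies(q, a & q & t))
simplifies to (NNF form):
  q & (~a | ~t)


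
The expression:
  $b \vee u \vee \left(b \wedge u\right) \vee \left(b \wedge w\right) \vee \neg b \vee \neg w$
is always true.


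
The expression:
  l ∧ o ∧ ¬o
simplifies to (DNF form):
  False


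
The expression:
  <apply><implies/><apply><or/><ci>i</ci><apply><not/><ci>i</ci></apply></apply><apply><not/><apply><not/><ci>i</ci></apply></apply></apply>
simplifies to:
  <ci>i</ci>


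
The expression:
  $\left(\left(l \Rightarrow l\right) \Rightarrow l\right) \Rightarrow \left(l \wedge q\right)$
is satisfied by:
  {q: True, l: False}
  {l: False, q: False}
  {l: True, q: True}


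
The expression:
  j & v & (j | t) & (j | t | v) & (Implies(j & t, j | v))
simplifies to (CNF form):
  j & v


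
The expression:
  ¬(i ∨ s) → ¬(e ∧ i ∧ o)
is always true.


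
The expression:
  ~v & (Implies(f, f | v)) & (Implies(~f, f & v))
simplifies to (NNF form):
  f & ~v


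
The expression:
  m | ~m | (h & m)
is always true.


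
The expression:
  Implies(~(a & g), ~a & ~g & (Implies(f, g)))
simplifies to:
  (a | ~f) & (a | ~g) & (g | ~a)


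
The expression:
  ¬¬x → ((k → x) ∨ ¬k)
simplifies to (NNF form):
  True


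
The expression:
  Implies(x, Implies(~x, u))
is always true.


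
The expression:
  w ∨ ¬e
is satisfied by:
  {w: True, e: False}
  {e: False, w: False}
  {e: True, w: True}


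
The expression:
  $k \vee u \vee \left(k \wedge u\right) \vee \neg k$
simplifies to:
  $\text{True}$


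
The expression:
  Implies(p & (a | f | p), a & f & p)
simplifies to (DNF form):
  ~p | (a & f)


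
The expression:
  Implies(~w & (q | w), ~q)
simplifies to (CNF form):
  w | ~q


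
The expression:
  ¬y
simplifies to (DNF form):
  ¬y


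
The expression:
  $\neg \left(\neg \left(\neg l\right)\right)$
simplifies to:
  $\neg l$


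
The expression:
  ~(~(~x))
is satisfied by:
  {x: False}


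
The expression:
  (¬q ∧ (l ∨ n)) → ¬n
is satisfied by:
  {q: True, n: False}
  {n: False, q: False}
  {n: True, q: True}


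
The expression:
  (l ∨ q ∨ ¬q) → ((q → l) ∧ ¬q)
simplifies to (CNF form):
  ¬q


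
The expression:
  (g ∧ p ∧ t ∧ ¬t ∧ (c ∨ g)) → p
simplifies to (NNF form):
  True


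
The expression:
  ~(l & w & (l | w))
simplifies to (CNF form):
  ~l | ~w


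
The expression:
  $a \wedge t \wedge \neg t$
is never true.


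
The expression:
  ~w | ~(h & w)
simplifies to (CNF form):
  ~h | ~w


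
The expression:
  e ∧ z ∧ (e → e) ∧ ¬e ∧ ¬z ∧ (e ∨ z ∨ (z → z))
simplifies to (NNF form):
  False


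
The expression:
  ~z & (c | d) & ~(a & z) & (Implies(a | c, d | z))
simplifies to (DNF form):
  d & ~z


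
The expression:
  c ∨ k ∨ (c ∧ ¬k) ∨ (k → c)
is always true.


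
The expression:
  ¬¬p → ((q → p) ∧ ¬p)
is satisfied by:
  {p: False}


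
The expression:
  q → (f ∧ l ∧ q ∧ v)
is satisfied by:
  {f: True, l: True, v: True, q: False}
  {f: True, l: True, v: False, q: False}
  {f: True, v: True, l: False, q: False}
  {f: True, v: False, l: False, q: False}
  {l: True, v: True, f: False, q: False}
  {l: True, v: False, f: False, q: False}
  {v: True, f: False, l: False, q: False}
  {v: False, f: False, l: False, q: False}
  {q: True, f: True, l: True, v: True}


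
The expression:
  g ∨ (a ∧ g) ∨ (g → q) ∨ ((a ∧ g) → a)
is always true.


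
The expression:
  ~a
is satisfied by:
  {a: False}


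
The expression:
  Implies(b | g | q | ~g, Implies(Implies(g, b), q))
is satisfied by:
  {q: True, g: True, b: False}
  {q: True, b: False, g: False}
  {q: True, g: True, b: True}
  {q: True, b: True, g: False}
  {g: True, b: False, q: False}


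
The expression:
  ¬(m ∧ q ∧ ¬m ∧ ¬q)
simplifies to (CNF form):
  True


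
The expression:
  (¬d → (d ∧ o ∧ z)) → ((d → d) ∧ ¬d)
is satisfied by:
  {d: False}


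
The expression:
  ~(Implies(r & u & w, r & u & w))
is never true.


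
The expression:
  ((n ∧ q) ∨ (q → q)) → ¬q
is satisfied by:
  {q: False}


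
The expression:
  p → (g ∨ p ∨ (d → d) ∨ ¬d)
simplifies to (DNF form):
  True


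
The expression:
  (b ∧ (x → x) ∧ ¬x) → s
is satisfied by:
  {x: True, s: True, b: False}
  {x: True, s: False, b: False}
  {s: True, x: False, b: False}
  {x: False, s: False, b: False}
  {x: True, b: True, s: True}
  {x: True, b: True, s: False}
  {b: True, s: True, x: False}


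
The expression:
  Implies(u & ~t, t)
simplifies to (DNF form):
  t | ~u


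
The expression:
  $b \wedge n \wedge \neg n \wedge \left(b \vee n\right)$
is never true.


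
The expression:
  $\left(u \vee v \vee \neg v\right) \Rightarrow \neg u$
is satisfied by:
  {u: False}


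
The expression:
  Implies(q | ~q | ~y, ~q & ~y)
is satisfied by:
  {q: False, y: False}


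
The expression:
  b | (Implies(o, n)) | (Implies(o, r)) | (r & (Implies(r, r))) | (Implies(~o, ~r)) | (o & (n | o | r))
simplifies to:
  True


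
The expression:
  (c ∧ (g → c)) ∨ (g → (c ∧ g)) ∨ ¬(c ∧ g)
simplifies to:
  True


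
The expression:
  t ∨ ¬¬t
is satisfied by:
  {t: True}


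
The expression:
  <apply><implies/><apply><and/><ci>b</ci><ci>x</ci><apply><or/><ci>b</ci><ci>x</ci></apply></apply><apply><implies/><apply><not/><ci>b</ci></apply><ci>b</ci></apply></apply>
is always true.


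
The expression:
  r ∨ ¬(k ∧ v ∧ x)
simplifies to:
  r ∨ ¬k ∨ ¬v ∨ ¬x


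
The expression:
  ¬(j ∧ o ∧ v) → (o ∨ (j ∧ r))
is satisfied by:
  {o: True, j: True, r: True}
  {o: True, j: True, r: False}
  {o: True, r: True, j: False}
  {o: True, r: False, j: False}
  {j: True, r: True, o: False}


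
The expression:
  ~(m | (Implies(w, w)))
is never true.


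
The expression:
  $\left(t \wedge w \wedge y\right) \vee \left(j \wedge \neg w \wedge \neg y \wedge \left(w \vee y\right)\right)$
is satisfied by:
  {t: True, w: True, y: True}


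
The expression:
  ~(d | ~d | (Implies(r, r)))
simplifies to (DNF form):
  False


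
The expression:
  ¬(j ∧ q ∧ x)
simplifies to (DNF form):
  ¬j ∨ ¬q ∨ ¬x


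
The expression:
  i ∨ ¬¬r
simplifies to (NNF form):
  i ∨ r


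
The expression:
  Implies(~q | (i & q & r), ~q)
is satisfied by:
  {q: False, i: False, r: False}
  {r: True, q: False, i: False}
  {i: True, q: False, r: False}
  {r: True, i: True, q: False}
  {q: True, r: False, i: False}
  {r: True, q: True, i: False}
  {i: True, q: True, r: False}


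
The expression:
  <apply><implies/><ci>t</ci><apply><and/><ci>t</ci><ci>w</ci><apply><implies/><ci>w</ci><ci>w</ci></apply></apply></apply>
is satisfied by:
  {w: True, t: False}
  {t: False, w: False}
  {t: True, w: True}


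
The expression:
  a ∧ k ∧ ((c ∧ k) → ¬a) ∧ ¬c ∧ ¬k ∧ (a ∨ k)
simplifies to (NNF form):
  False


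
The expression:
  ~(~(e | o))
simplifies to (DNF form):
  e | o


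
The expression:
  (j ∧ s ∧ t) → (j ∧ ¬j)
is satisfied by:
  {s: False, t: False, j: False}
  {j: True, s: False, t: False}
  {t: True, s: False, j: False}
  {j: True, t: True, s: False}
  {s: True, j: False, t: False}
  {j: True, s: True, t: False}
  {t: True, s: True, j: False}


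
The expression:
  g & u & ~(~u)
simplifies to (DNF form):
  g & u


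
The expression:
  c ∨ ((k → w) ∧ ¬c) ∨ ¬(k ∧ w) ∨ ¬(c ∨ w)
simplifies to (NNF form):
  True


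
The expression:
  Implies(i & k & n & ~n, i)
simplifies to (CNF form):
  True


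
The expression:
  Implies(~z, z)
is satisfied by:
  {z: True}


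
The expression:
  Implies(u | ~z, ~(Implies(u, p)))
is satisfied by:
  {z: True, u: False, p: False}
  {z: True, p: True, u: False}
  {z: True, u: True, p: False}
  {u: True, p: False, z: False}


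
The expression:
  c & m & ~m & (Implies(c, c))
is never true.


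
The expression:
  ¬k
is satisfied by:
  {k: False}


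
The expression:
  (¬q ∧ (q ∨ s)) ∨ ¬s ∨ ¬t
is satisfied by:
  {s: False, t: False, q: False}
  {q: True, s: False, t: False}
  {t: True, s: False, q: False}
  {q: True, t: True, s: False}
  {s: True, q: False, t: False}
  {q: True, s: True, t: False}
  {t: True, s: True, q: False}


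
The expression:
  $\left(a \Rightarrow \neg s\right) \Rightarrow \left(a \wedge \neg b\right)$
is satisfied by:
  {a: True, s: True, b: False}
  {a: True, s: False, b: False}
  {a: True, b: True, s: True}


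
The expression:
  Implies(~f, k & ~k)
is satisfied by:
  {f: True}


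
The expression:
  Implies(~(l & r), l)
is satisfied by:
  {l: True}


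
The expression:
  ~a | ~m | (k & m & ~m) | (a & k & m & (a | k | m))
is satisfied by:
  {k: True, m: False, a: False}
  {m: False, a: False, k: False}
  {a: True, k: True, m: False}
  {a: True, m: False, k: False}
  {k: True, m: True, a: False}
  {m: True, k: False, a: False}
  {a: True, m: True, k: True}


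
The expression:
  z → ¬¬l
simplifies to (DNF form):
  l ∨ ¬z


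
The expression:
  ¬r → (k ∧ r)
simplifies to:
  r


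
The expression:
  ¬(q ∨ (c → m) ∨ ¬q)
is never true.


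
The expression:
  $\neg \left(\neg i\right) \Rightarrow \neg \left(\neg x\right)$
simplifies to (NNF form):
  $x \vee \neg i$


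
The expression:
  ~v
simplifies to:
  ~v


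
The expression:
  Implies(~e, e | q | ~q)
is always true.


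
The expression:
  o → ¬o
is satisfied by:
  {o: False}


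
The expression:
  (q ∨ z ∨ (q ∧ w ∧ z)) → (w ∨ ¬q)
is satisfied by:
  {w: True, q: False}
  {q: False, w: False}
  {q: True, w: True}


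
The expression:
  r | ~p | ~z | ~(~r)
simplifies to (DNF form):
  r | ~p | ~z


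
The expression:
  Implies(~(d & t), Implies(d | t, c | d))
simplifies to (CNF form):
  c | d | ~t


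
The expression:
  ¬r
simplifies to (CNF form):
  ¬r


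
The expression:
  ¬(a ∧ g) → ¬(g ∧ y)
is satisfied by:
  {a: True, g: False, y: False}
  {g: False, y: False, a: False}
  {a: True, y: True, g: False}
  {y: True, g: False, a: False}
  {a: True, g: True, y: False}
  {g: True, a: False, y: False}
  {a: True, y: True, g: True}


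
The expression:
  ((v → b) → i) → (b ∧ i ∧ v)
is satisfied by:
  {b: True, i: False, v: False}
  {i: False, v: False, b: False}
  {b: True, v: True, i: False}
  {b: True, v: True, i: True}


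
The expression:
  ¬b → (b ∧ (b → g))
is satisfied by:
  {b: True}


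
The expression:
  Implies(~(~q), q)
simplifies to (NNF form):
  True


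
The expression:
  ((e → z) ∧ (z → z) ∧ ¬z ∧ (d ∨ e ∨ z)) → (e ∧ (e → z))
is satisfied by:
  {z: True, e: True, d: False}
  {z: True, e: False, d: False}
  {e: True, z: False, d: False}
  {z: False, e: False, d: False}
  {d: True, z: True, e: True}
  {d: True, z: True, e: False}
  {d: True, e: True, z: False}


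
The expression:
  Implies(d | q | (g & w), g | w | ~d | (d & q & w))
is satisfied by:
  {g: True, w: True, d: False}
  {g: True, w: False, d: False}
  {w: True, g: False, d: False}
  {g: False, w: False, d: False}
  {d: True, g: True, w: True}
  {d: True, g: True, w: False}
  {d: True, w: True, g: False}


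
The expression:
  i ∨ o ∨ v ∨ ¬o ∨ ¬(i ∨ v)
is always true.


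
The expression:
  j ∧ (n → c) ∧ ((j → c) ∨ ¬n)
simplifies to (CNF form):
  j ∧ (c ∨ ¬n)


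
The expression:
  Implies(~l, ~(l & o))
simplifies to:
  True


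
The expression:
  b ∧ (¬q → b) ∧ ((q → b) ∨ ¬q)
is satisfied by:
  {b: True}


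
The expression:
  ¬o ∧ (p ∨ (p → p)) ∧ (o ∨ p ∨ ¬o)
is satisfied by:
  {o: False}


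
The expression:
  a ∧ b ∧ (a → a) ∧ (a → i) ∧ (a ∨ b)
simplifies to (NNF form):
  a ∧ b ∧ i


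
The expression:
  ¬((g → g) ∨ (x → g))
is never true.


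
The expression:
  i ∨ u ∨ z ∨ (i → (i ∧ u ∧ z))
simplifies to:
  True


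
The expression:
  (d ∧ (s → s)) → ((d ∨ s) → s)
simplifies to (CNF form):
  s ∨ ¬d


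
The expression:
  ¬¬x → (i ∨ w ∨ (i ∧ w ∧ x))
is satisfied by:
  {i: True, w: True, x: False}
  {i: True, w: False, x: False}
  {w: True, i: False, x: False}
  {i: False, w: False, x: False}
  {i: True, x: True, w: True}
  {i: True, x: True, w: False}
  {x: True, w: True, i: False}


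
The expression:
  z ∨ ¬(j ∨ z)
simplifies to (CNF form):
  z ∨ ¬j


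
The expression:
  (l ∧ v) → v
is always true.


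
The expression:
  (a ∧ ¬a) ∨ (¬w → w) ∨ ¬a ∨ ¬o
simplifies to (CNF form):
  w ∨ ¬a ∨ ¬o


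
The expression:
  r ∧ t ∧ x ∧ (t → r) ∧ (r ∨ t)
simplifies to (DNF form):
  r ∧ t ∧ x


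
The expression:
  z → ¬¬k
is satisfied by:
  {k: True, z: False}
  {z: False, k: False}
  {z: True, k: True}


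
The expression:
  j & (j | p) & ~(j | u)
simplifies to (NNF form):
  False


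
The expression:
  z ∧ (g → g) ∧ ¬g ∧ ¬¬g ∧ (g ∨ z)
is never true.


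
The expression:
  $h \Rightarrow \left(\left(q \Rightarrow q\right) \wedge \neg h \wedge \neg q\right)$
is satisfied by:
  {h: False}


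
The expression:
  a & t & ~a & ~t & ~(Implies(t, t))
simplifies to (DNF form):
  False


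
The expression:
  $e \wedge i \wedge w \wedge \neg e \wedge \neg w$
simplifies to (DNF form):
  $\text{False}$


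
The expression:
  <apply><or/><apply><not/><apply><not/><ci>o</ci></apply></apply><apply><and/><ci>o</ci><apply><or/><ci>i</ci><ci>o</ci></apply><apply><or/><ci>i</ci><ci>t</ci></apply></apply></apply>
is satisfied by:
  {o: True}


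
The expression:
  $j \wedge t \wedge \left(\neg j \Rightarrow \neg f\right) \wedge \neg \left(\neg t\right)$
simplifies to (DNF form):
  $j \wedge t$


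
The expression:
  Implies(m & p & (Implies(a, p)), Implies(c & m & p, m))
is always true.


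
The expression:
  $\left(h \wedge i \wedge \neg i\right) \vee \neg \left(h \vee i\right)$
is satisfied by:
  {i: False, h: False}


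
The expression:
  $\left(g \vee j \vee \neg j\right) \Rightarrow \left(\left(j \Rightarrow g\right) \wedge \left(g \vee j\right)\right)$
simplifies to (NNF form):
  $g$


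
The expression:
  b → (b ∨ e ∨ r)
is always true.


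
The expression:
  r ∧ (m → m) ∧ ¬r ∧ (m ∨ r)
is never true.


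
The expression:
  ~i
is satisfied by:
  {i: False}


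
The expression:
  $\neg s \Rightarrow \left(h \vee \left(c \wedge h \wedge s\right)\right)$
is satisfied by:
  {s: True, h: True}
  {s: True, h: False}
  {h: True, s: False}


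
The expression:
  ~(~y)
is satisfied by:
  {y: True}


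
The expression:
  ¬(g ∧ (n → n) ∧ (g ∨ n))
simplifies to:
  ¬g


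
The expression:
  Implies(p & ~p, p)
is always true.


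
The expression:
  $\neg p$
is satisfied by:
  {p: False}


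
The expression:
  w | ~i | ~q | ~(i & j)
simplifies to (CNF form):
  w | ~i | ~j | ~q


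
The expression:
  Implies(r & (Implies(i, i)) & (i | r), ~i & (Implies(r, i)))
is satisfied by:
  {r: False}


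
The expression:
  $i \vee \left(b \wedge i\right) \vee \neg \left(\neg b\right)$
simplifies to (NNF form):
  $b \vee i$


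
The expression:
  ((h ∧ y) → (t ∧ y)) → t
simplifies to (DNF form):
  t ∨ (h ∧ y)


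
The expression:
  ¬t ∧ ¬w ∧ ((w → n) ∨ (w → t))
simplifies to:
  ¬t ∧ ¬w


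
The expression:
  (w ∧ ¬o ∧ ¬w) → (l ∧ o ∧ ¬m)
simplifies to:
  True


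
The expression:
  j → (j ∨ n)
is always true.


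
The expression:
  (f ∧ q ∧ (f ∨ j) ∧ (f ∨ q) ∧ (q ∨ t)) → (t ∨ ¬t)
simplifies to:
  True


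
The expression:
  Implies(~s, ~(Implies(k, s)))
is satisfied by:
  {k: True, s: True}
  {k: True, s: False}
  {s: True, k: False}


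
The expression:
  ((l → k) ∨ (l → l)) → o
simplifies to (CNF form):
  o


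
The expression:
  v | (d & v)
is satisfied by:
  {v: True}


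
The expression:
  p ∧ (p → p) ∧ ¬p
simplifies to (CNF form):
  False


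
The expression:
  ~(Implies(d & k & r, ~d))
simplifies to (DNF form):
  d & k & r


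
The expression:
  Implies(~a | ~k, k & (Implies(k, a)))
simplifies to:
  a & k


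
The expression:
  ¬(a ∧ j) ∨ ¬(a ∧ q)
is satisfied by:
  {q: False, a: False, j: False}
  {j: True, q: False, a: False}
  {a: True, q: False, j: False}
  {j: True, a: True, q: False}
  {q: True, j: False, a: False}
  {j: True, q: True, a: False}
  {a: True, q: True, j: False}


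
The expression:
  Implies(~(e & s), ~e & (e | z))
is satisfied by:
  {z: True, s: True, e: False}
  {z: True, e: False, s: False}
  {z: True, s: True, e: True}
  {s: True, e: True, z: False}


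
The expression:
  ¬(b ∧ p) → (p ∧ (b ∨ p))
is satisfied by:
  {p: True}


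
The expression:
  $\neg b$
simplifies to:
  $\neg b$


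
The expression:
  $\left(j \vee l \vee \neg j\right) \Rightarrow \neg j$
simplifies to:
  $\neg j$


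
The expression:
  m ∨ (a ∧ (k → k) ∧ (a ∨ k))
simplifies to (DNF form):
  a ∨ m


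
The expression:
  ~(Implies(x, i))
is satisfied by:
  {x: True, i: False}


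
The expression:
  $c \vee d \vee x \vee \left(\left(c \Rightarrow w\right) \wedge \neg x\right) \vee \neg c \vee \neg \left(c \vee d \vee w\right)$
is always true.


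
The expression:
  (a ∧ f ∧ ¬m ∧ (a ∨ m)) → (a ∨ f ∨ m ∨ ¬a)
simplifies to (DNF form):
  True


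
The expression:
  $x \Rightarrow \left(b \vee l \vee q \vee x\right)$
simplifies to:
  $\text{True}$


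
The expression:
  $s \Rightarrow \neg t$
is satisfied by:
  {s: False, t: False}
  {t: True, s: False}
  {s: True, t: False}


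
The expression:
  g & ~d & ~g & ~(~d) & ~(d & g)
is never true.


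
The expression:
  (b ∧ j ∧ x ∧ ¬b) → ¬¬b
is always true.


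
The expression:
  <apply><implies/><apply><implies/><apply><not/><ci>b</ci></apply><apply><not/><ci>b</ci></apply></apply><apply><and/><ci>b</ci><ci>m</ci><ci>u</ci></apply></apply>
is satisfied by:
  {m: True, u: True, b: True}


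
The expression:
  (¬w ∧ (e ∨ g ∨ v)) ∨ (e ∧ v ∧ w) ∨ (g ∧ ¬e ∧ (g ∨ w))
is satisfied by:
  {v: True, g: True, e: True, w: False}
  {v: True, e: True, w: False, g: False}
  {v: True, g: True, w: False, e: False}
  {v: True, w: False, e: False, g: False}
  {g: True, e: True, w: False, v: False}
  {e: True, g: False, w: False, v: False}
  {g: True, w: False, e: False, v: False}
  {g: True, v: True, w: True, e: True}
  {v: True, w: True, e: True, g: False}
  {v: True, w: True, g: True, e: False}
  {w: True, g: True, v: False, e: False}


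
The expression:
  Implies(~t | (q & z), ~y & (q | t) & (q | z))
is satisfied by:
  {t: True, q: False, z: False, y: False}
  {y: True, t: True, q: False, z: False}
  {z: True, t: True, q: False, y: False}
  {y: True, z: True, t: True, q: False}
  {q: True, t: True, y: False, z: False}
  {y: True, q: True, t: True, z: False}
  {z: True, q: True, t: True, y: False}
  {q: True, y: False, t: False, z: False}
  {z: True, q: True, y: False, t: False}


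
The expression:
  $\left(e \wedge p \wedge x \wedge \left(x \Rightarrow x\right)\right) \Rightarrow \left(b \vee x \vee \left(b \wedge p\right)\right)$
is always true.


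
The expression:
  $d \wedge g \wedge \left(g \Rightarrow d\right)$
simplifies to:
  $d \wedge g$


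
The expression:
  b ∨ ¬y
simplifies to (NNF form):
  b ∨ ¬y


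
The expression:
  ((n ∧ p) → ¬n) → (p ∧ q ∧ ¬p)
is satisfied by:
  {p: True, n: True}


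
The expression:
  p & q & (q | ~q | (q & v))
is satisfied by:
  {p: True, q: True}


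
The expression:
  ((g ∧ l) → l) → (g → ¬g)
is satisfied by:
  {g: False}


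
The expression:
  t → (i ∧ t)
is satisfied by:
  {i: True, t: False}
  {t: False, i: False}
  {t: True, i: True}


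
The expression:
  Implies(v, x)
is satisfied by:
  {x: True, v: False}
  {v: False, x: False}
  {v: True, x: True}


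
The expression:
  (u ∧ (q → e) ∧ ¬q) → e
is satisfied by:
  {q: True, e: True, u: False}
  {q: True, u: False, e: False}
  {e: True, u: False, q: False}
  {e: False, u: False, q: False}
  {q: True, e: True, u: True}
  {q: True, u: True, e: False}
  {e: True, u: True, q: False}


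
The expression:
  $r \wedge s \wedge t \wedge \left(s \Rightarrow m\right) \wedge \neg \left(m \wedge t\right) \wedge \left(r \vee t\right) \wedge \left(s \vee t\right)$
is never true.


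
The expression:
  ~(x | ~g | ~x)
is never true.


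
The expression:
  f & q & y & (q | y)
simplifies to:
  f & q & y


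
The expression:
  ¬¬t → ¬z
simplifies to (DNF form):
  ¬t ∨ ¬z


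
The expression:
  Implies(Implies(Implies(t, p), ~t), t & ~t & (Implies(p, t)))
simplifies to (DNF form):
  p & t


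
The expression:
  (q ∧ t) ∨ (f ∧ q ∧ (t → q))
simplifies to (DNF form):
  (f ∧ q) ∨ (q ∧ t)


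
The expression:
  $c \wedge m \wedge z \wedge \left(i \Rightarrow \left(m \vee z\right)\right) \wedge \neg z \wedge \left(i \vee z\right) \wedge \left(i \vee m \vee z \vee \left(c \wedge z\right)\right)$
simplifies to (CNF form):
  $\text{False}$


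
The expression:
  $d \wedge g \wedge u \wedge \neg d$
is never true.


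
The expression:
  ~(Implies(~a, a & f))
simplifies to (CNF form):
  ~a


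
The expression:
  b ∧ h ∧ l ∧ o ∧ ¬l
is never true.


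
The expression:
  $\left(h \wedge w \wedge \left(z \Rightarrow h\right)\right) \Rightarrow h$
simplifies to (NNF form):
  $\text{True}$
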